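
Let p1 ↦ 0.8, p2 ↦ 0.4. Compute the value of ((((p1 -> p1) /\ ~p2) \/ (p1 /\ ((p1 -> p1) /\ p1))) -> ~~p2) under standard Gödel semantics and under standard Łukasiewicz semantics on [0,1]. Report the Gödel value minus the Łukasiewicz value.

Gödel evaluation:
  (p1 -> p1): 0.8 ≤ 0.8, so result = 1
  ~p2: Gödel ¬ of 0.4 = 0 (operand ≠ 0)
  ((p1 -> p1) /\ ~p2) = min(1, 0) = 0
  (p1 -> p1): 0.8 ≤ 0.8, so result = 1
  ((p1 -> p1) /\ p1) = min(1, 0.8) = 0.8
  (p1 /\ ((p1 -> p1) /\ p1)) = min(0.8, 0.8) = 0.8
  (((p1 -> p1) /\ ~p2) \/ (p1 /\ ((p1 -> p1) /\ p1))) = max(0, 0.8) = 0.8
  ~p2: Gödel ¬ of 0.4 = 0 (operand ≠ 0)
  ~~p2: Gödel ¬ of 0 = 1 (operand is 0)
  ((((p1 -> p1) /\ ~p2) \/ (p1 /\ ((p1 -> p1) /\ p1))) -> ~~p2): 0.8 ≤ 1, so result = 1
  Gödel value = 1
Łukasiewicz evaluation:
  (p1 -> p1): min(1, 1 − 0.8 + 0.8) = 1
  ~p2: Łukasiewicz ¬ gives 1 − 0.4 = 0.6
  ((p1 -> p1) /\ ~p2) = min(1, 0.6) = 0.6
  (p1 -> p1): min(1, 1 − 0.8 + 0.8) = 1
  ((p1 -> p1) /\ p1) = min(1, 0.8) = 0.8
  (p1 /\ ((p1 -> p1) /\ p1)) = min(0.8, 0.8) = 0.8
  (((p1 -> p1) /\ ~p2) \/ (p1 /\ ((p1 -> p1) /\ p1))) = max(0.6, 0.8) = 0.8
  ~p2: Łukasiewicz ¬ gives 1 − 0.4 = 0.6
  ~~p2: Łukasiewicz ¬ gives 1 − 0.6 = 0.4
  ((((p1 -> p1) /\ ~p2) \/ (p1 /\ ((p1 -> p1) /\ p1))) -> ~~p2): min(1, 1 − 0.8 + 0.4) = 0.6
  Łukasiewicz value = 0.6
Difference: 1 − 0.6 = 0.40

0.40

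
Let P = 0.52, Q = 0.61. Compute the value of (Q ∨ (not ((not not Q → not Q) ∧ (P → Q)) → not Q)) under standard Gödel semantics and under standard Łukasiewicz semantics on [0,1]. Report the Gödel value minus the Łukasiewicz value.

Gödel evaluation:
  not Q: Gödel ¬ of 0.61 = 0 (operand ≠ 0)
  not not Q: Gödel ¬ of 0 = 1 (operand is 0)
  not Q: Gödel ¬ of 0.61 = 0 (operand ≠ 0)
  (not not Q → not Q): 1 > 0, so result = 0
  (P → Q): 0.52 ≤ 0.61, so result = 1
  ((not not Q → not Q) ∧ (P → Q)) = min(0, 1) = 0
  not ((not not Q → not Q) ∧ (P → Q)): Gödel ¬ of 0 = 1 (operand is 0)
  not Q: Gödel ¬ of 0.61 = 0 (operand ≠ 0)
  (not ((not not Q → not Q) ∧ (P → Q)) → not Q): 1 > 0, so result = 0
  (Q ∨ (not ((not not Q → not Q) ∧ (P → Q)) → not Q)) = max(0.61, 0) = 0.61
  Gödel value = 0.61
Łukasiewicz evaluation:
  not Q: Łukasiewicz ¬ gives 1 − 0.61 = 0.39
  not not Q: Łukasiewicz ¬ gives 1 − 0.39 = 0.61
  not Q: Łukasiewicz ¬ gives 1 − 0.61 = 0.39
  (not not Q → not Q): min(1, 1 − 0.61 + 0.39) = 0.78
  (P → Q): min(1, 1 − 0.52 + 0.61) = 1
  ((not not Q → not Q) ∧ (P → Q)) = min(0.78, 1) = 0.78
  not ((not not Q → not Q) ∧ (P → Q)): Łukasiewicz ¬ gives 1 − 0.78 = 0.22
  not Q: Łukasiewicz ¬ gives 1 − 0.61 = 0.39
  (not ((not not Q → not Q) ∧ (P → Q)) → not Q): min(1, 1 − 0.22 + 0.39) = 1
  (Q ∨ (not ((not not Q → not Q) ∧ (P → Q)) → not Q)) = max(0.61, 1) = 1
  Łukasiewicz value = 1
Difference: 0.61 − 1 = -0.39

-0.39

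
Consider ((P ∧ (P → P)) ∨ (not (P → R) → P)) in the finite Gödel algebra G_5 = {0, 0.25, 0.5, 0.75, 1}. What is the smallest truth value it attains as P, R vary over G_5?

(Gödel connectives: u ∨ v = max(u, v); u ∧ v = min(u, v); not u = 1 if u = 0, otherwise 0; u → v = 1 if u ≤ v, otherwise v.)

0.25

The minimum is attained at P = 0.25, R = 0:
  (P → P): 0.25 ≤ 0.25, so result = 1
  (P ∧ (P → P)) = min(0.25, 1) = 0.25
  (P → R): 0.25 > 0, so result = 0
  not (P → R): Gödel ¬ of 0 = 1 (operand is 0)
  (not (P → R) → P): 1 > 0.25, so result = 0.25
  ((P ∧ (P → P)) ∨ (not (P → R) → P)) = max(0.25, 0.25) = 0.25
Checking all 25 assignments confirms none give a value below 0.25.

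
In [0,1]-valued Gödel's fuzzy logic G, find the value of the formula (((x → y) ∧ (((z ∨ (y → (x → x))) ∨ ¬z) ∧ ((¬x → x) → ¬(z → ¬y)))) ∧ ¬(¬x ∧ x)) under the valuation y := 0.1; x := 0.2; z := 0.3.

0.10

(x → y): 0.2 > 0.1, so result = 0.1
(x → x): 0.2 ≤ 0.2, so result = 1
(y → (x → x)): 0.1 ≤ 1, so result = 1
(z ∨ (y → (x → x))) = max(0.3, 1) = 1
¬z: Gödel ¬ of 0.3 = 0 (operand ≠ 0)
((z ∨ (y → (x → x))) ∨ ¬z) = max(1, 0) = 1
¬x: Gödel ¬ of 0.2 = 0 (operand ≠ 0)
(¬x → x): 0 ≤ 0.2, so result = 1
¬y: Gödel ¬ of 0.1 = 0 (operand ≠ 0)
(z → ¬y): 0.3 > 0, so result = 0
¬(z → ¬y): Gödel ¬ of 0 = 1 (operand is 0)
((¬x → x) → ¬(z → ¬y)): 1 ≤ 1, so result = 1
(((z ∨ (y → (x → x))) ∨ ¬z) ∧ ((¬x → x) → ¬(z → ¬y))) = min(1, 1) = 1
((x → y) ∧ (((z ∨ (y → (x → x))) ∨ ¬z) ∧ ((¬x → x) → ¬(z → ¬y)))) = min(0.1, 1) = 0.1
¬x: Gödel ¬ of 0.2 = 0 (operand ≠ 0)
(¬x ∧ x) = min(0, 0.2) = 0
¬(¬x ∧ x): Gödel ¬ of 0 = 1 (operand is 0)
(((x → y) ∧ (((z ∨ (y → (x → x))) ∨ ¬z) ∧ ((¬x → x) → ¬(z → ¬y)))) ∧ ¬(¬x ∧ x)) = min(0.1, 1) = 0.1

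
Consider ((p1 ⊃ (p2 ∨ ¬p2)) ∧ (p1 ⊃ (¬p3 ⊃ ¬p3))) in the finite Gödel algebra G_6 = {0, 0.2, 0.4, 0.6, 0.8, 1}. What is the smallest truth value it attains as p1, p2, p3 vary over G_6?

0.20

The minimum is attained at p1 = 0.4, p2 = 0.2, p3 = 0:
  ¬p2: Gödel ¬ of 0.2 = 0 (operand ≠ 0)
  (p2 ∨ ¬p2) = max(0.2, 0) = 0.2
  (p1 ⊃ (p2 ∨ ¬p2)): 0.4 > 0.2, so result = 0.2
  ¬p3: Gödel ¬ of 0 = 1 (operand is 0)
  ¬p3: Gödel ¬ of 0 = 1 (operand is 0)
  (¬p3 ⊃ ¬p3): 1 ≤ 1, so result = 1
  (p1 ⊃ (¬p3 ⊃ ¬p3)): 0.4 ≤ 1, so result = 1
  ((p1 ⊃ (p2 ∨ ¬p2)) ∧ (p1 ⊃ (¬p3 ⊃ ¬p3))) = min(0.2, 1) = 0.2
Checking all 216 assignments confirms none give a value below 0.20.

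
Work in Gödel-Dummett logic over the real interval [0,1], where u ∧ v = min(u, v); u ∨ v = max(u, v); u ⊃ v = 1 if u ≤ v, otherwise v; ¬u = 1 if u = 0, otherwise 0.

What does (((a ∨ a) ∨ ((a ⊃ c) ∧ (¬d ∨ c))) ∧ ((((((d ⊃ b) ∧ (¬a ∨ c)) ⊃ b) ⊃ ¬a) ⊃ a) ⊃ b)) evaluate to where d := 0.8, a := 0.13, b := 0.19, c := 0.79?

(a ∨ a) = max(0.13, 0.13) = 0.13
(a ⊃ c): 0.13 ≤ 0.79, so result = 1
¬d: Gödel ¬ of 0.8 = 0 (operand ≠ 0)
(¬d ∨ c) = max(0, 0.79) = 0.79
((a ⊃ c) ∧ (¬d ∨ c)) = min(1, 0.79) = 0.79
((a ∨ a) ∨ ((a ⊃ c) ∧ (¬d ∨ c))) = max(0.13, 0.79) = 0.79
(d ⊃ b): 0.8 > 0.19, so result = 0.19
¬a: Gödel ¬ of 0.13 = 0 (operand ≠ 0)
(¬a ∨ c) = max(0, 0.79) = 0.79
((d ⊃ b) ∧ (¬a ∨ c)) = min(0.19, 0.79) = 0.19
(((d ⊃ b) ∧ (¬a ∨ c)) ⊃ b): 0.19 ≤ 0.19, so result = 1
¬a: Gödel ¬ of 0.13 = 0 (operand ≠ 0)
((((d ⊃ b) ∧ (¬a ∨ c)) ⊃ b) ⊃ ¬a): 1 > 0, so result = 0
(((((d ⊃ b) ∧ (¬a ∨ c)) ⊃ b) ⊃ ¬a) ⊃ a): 0 ≤ 0.13, so result = 1
((((((d ⊃ b) ∧ (¬a ∨ c)) ⊃ b) ⊃ ¬a) ⊃ a) ⊃ b): 1 > 0.19, so result = 0.19
(((a ∨ a) ∨ ((a ⊃ c) ∧ (¬d ∨ c))) ∧ ((((((d ⊃ b) ∧ (¬a ∨ c)) ⊃ b) ⊃ ¬a) ⊃ a) ⊃ b)) = min(0.79, 0.19) = 0.19

0.19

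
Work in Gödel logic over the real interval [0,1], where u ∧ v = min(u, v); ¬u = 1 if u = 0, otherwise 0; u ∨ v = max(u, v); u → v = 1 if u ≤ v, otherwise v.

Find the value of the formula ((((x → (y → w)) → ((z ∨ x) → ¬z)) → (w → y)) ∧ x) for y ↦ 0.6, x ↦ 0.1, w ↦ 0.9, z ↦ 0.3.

0.10

(y → w): 0.6 ≤ 0.9, so result = 1
(x → (y → w)): 0.1 ≤ 1, so result = 1
(z ∨ x) = max(0.3, 0.1) = 0.3
¬z: Gödel ¬ of 0.3 = 0 (operand ≠ 0)
((z ∨ x) → ¬z): 0.3 > 0, so result = 0
((x → (y → w)) → ((z ∨ x) → ¬z)): 1 > 0, so result = 0
(w → y): 0.9 > 0.6, so result = 0.6
(((x → (y → w)) → ((z ∨ x) → ¬z)) → (w → y)): 0 ≤ 0.6, so result = 1
((((x → (y → w)) → ((z ∨ x) → ¬z)) → (w → y)) ∧ x) = min(1, 0.1) = 0.1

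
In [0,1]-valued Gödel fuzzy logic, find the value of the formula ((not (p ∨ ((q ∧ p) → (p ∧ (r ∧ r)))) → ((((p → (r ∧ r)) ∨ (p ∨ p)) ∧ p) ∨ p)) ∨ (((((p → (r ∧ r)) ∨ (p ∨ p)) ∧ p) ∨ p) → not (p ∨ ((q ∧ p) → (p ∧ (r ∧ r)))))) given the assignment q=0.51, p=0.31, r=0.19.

1.00

(q ∧ p) = min(0.51, 0.31) = 0.31
(r ∧ r) = min(0.19, 0.19) = 0.19
(p ∧ (r ∧ r)) = min(0.31, 0.19) = 0.19
((q ∧ p) → (p ∧ (r ∧ r))): 0.31 > 0.19, so result = 0.19
(p ∨ ((q ∧ p) → (p ∧ (r ∧ r)))) = max(0.31, 0.19) = 0.31
not (p ∨ ((q ∧ p) → (p ∧ (r ∧ r)))): Gödel ¬ of 0.31 = 0 (operand ≠ 0)
(r ∧ r) = min(0.19, 0.19) = 0.19
(p → (r ∧ r)): 0.31 > 0.19, so result = 0.19
(p ∨ p) = max(0.31, 0.31) = 0.31
((p → (r ∧ r)) ∨ (p ∨ p)) = max(0.19, 0.31) = 0.31
(((p → (r ∧ r)) ∨ (p ∨ p)) ∧ p) = min(0.31, 0.31) = 0.31
((((p → (r ∧ r)) ∨ (p ∨ p)) ∧ p) ∨ p) = max(0.31, 0.31) = 0.31
(not (p ∨ ((q ∧ p) → (p ∧ (r ∧ r)))) → ((((p → (r ∧ r)) ∨ (p ∨ p)) ∧ p) ∨ p)): 0 ≤ 0.31, so result = 1
(r ∧ r) = min(0.19, 0.19) = 0.19
(p → (r ∧ r)): 0.31 > 0.19, so result = 0.19
(p ∨ p) = max(0.31, 0.31) = 0.31
((p → (r ∧ r)) ∨ (p ∨ p)) = max(0.19, 0.31) = 0.31
(((p → (r ∧ r)) ∨ (p ∨ p)) ∧ p) = min(0.31, 0.31) = 0.31
((((p → (r ∧ r)) ∨ (p ∨ p)) ∧ p) ∨ p) = max(0.31, 0.31) = 0.31
(q ∧ p) = min(0.51, 0.31) = 0.31
(r ∧ r) = min(0.19, 0.19) = 0.19
(p ∧ (r ∧ r)) = min(0.31, 0.19) = 0.19
((q ∧ p) → (p ∧ (r ∧ r))): 0.31 > 0.19, so result = 0.19
(p ∨ ((q ∧ p) → (p ∧ (r ∧ r)))) = max(0.31, 0.19) = 0.31
not (p ∨ ((q ∧ p) → (p ∧ (r ∧ r)))): Gödel ¬ of 0.31 = 0 (operand ≠ 0)
(((((p → (r ∧ r)) ∨ (p ∨ p)) ∧ p) ∨ p) → not (p ∨ ((q ∧ p) → (p ∧ (r ∧ r))))): 0.31 > 0, so result = 0
((not (p ∨ ((q ∧ p) → (p ∧ (r ∧ r)))) → ((((p → (r ∧ r)) ∨ (p ∨ p)) ∧ p) ∨ p)) ∨ (((((p → (r ∧ r)) ∨ (p ∨ p)) ∧ p) ∨ p) → not (p ∨ ((q ∧ p) → (p ∧ (r ∧ r)))))) = max(1, 0) = 1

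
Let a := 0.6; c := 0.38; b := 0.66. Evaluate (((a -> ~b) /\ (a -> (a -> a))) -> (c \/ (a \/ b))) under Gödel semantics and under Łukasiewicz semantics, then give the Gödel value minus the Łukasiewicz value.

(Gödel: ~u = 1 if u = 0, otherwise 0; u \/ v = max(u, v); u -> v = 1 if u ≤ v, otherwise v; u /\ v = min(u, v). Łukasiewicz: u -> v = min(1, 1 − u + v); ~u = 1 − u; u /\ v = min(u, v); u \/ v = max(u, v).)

0.08

Gödel evaluation:
  ~b: Gödel ¬ of 0.66 = 0 (operand ≠ 0)
  (a -> ~b): 0.6 > 0, so result = 0
  (a -> a): 0.6 ≤ 0.6, so result = 1
  (a -> (a -> a)): 0.6 ≤ 1, so result = 1
  ((a -> ~b) /\ (a -> (a -> a))) = min(0, 1) = 0
  (a \/ b) = max(0.6, 0.66) = 0.66
  (c \/ (a \/ b)) = max(0.38, 0.66) = 0.66
  (((a -> ~b) /\ (a -> (a -> a))) -> (c \/ (a \/ b))): 0 ≤ 0.66, so result = 1
  Gödel value = 1
Łukasiewicz evaluation:
  ~b: Łukasiewicz ¬ gives 1 − 0.66 = 0.34
  (a -> ~b): min(1, 1 − 0.6 + 0.34) = 0.74
  (a -> a): min(1, 1 − 0.6 + 0.6) = 1
  (a -> (a -> a)): min(1, 1 − 0.6 + 1) = 1
  ((a -> ~b) /\ (a -> (a -> a))) = min(0.74, 1) = 0.74
  (a \/ b) = max(0.6, 0.66) = 0.66
  (c \/ (a \/ b)) = max(0.38, 0.66) = 0.66
  (((a -> ~b) /\ (a -> (a -> a))) -> (c \/ (a \/ b))): min(1, 1 − 0.74 + 0.66) = 0.92
  Łukasiewicz value = 0.92
Difference: 1 − 0.92 = 0.08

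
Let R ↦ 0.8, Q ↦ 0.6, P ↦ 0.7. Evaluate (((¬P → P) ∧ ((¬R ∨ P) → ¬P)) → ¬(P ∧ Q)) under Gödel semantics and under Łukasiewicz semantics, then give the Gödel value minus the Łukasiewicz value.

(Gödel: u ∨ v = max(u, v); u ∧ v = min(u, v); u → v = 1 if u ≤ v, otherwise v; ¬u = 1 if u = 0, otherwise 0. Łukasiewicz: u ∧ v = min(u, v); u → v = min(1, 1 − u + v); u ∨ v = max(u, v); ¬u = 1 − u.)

Gödel evaluation:
  ¬P: Gödel ¬ of 0.7 = 0 (operand ≠ 0)
  (¬P → P): 0 ≤ 0.7, so result = 1
  ¬R: Gödel ¬ of 0.8 = 0 (operand ≠ 0)
  (¬R ∨ P) = max(0, 0.7) = 0.7
  ¬P: Gödel ¬ of 0.7 = 0 (operand ≠ 0)
  ((¬R ∨ P) → ¬P): 0.7 > 0, so result = 0
  ((¬P → P) ∧ ((¬R ∨ P) → ¬P)) = min(1, 0) = 0
  (P ∧ Q) = min(0.7, 0.6) = 0.6
  ¬(P ∧ Q): Gödel ¬ of 0.6 = 0 (operand ≠ 0)
  (((¬P → P) ∧ ((¬R ∨ P) → ¬P)) → ¬(P ∧ Q)): 0 ≤ 0, so result = 1
  Gödel value = 1
Łukasiewicz evaluation:
  ¬P: Łukasiewicz ¬ gives 1 − 0.7 = 0.3
  (¬P → P): min(1, 1 − 0.3 + 0.7) = 1
  ¬R: Łukasiewicz ¬ gives 1 − 0.8 = 0.2
  (¬R ∨ P) = max(0.2, 0.7) = 0.7
  ¬P: Łukasiewicz ¬ gives 1 − 0.7 = 0.3
  ((¬R ∨ P) → ¬P): min(1, 1 − 0.7 + 0.3) = 0.6
  ((¬P → P) ∧ ((¬R ∨ P) → ¬P)) = min(1, 0.6) = 0.6
  (P ∧ Q) = min(0.7, 0.6) = 0.6
  ¬(P ∧ Q): Łukasiewicz ¬ gives 1 − 0.6 = 0.4
  (((¬P → P) ∧ ((¬R ∨ P) → ¬P)) → ¬(P ∧ Q)): min(1, 1 − 0.6 + 0.4) = 0.8
  Łukasiewicz value = 0.8
Difference: 1 − 0.8 = 0.20

0.20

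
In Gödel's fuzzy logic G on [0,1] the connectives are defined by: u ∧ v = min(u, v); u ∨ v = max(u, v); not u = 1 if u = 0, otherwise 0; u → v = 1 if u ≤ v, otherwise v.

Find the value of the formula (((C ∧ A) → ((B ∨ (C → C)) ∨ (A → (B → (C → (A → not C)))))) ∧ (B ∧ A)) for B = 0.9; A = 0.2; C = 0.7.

(C ∧ A) = min(0.7, 0.2) = 0.2
(C → C): 0.7 ≤ 0.7, so result = 1
(B ∨ (C → C)) = max(0.9, 1) = 1
not C: Gödel ¬ of 0.7 = 0 (operand ≠ 0)
(A → not C): 0.2 > 0, so result = 0
(C → (A → not C)): 0.7 > 0, so result = 0
(B → (C → (A → not C))): 0.9 > 0, so result = 0
(A → (B → (C → (A → not C)))): 0.2 > 0, so result = 0
((B ∨ (C → C)) ∨ (A → (B → (C → (A → not C))))) = max(1, 0) = 1
((C ∧ A) → ((B ∨ (C → C)) ∨ (A → (B → (C → (A → not C)))))): 0.2 ≤ 1, so result = 1
(B ∧ A) = min(0.9, 0.2) = 0.2
(((C ∧ A) → ((B ∨ (C → C)) ∨ (A → (B → (C → (A → not C)))))) ∧ (B ∧ A)) = min(1, 0.2) = 0.2

0.20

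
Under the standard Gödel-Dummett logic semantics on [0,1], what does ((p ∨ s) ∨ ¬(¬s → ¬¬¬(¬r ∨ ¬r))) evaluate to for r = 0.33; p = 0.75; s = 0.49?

0.75

(p ∨ s) = max(0.75, 0.49) = 0.75
¬s: Gödel ¬ of 0.49 = 0 (operand ≠ 0)
¬r: Gödel ¬ of 0.33 = 0 (operand ≠ 0)
¬r: Gödel ¬ of 0.33 = 0 (operand ≠ 0)
(¬r ∨ ¬r) = max(0, 0) = 0
¬(¬r ∨ ¬r): Gödel ¬ of 0 = 1 (operand is 0)
¬¬(¬r ∨ ¬r): Gödel ¬ of 1 = 0 (operand ≠ 0)
¬¬¬(¬r ∨ ¬r): Gödel ¬ of 0 = 1 (operand is 0)
(¬s → ¬¬¬(¬r ∨ ¬r)): 0 ≤ 1, so result = 1
¬(¬s → ¬¬¬(¬r ∨ ¬r)): Gödel ¬ of 1 = 0 (operand ≠ 0)
((p ∨ s) ∨ ¬(¬s → ¬¬¬(¬r ∨ ¬r))) = max(0.75, 0) = 0.75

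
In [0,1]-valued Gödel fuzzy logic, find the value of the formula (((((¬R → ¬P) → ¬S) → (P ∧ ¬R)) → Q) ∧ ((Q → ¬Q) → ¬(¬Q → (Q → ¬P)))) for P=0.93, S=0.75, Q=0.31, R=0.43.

¬R: Gödel ¬ of 0.43 = 0 (operand ≠ 0)
¬P: Gödel ¬ of 0.93 = 0 (operand ≠ 0)
(¬R → ¬P): 0 ≤ 0, so result = 1
¬S: Gödel ¬ of 0.75 = 0 (operand ≠ 0)
((¬R → ¬P) → ¬S): 1 > 0, so result = 0
¬R: Gödel ¬ of 0.43 = 0 (operand ≠ 0)
(P ∧ ¬R) = min(0.93, 0) = 0
(((¬R → ¬P) → ¬S) → (P ∧ ¬R)): 0 ≤ 0, so result = 1
((((¬R → ¬P) → ¬S) → (P ∧ ¬R)) → Q): 1 > 0.31, so result = 0.31
¬Q: Gödel ¬ of 0.31 = 0 (operand ≠ 0)
(Q → ¬Q): 0.31 > 0, so result = 0
¬Q: Gödel ¬ of 0.31 = 0 (operand ≠ 0)
¬P: Gödel ¬ of 0.93 = 0 (operand ≠ 0)
(Q → ¬P): 0.31 > 0, so result = 0
(¬Q → (Q → ¬P)): 0 ≤ 0, so result = 1
¬(¬Q → (Q → ¬P)): Gödel ¬ of 1 = 0 (operand ≠ 0)
((Q → ¬Q) → ¬(¬Q → (Q → ¬P))): 0 ≤ 0, so result = 1
(((((¬R → ¬P) → ¬S) → (P ∧ ¬R)) → Q) ∧ ((Q → ¬Q) → ¬(¬Q → (Q → ¬P)))) = min(0.31, 1) = 0.31

0.31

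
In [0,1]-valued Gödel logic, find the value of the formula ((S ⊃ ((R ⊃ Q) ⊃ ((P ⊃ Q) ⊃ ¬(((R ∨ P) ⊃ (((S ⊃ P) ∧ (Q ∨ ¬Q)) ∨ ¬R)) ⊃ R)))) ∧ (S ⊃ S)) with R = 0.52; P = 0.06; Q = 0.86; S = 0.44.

(R ⊃ Q): 0.52 ≤ 0.86, so result = 1
(P ⊃ Q): 0.06 ≤ 0.86, so result = 1
(R ∨ P) = max(0.52, 0.06) = 0.52
(S ⊃ P): 0.44 > 0.06, so result = 0.06
¬Q: Gödel ¬ of 0.86 = 0 (operand ≠ 0)
(Q ∨ ¬Q) = max(0.86, 0) = 0.86
((S ⊃ P) ∧ (Q ∨ ¬Q)) = min(0.06, 0.86) = 0.06
¬R: Gödel ¬ of 0.52 = 0 (operand ≠ 0)
(((S ⊃ P) ∧ (Q ∨ ¬Q)) ∨ ¬R) = max(0.06, 0) = 0.06
((R ∨ P) ⊃ (((S ⊃ P) ∧ (Q ∨ ¬Q)) ∨ ¬R)): 0.52 > 0.06, so result = 0.06
(((R ∨ P) ⊃ (((S ⊃ P) ∧ (Q ∨ ¬Q)) ∨ ¬R)) ⊃ R): 0.06 ≤ 0.52, so result = 1
¬(((R ∨ P) ⊃ (((S ⊃ P) ∧ (Q ∨ ¬Q)) ∨ ¬R)) ⊃ R): Gödel ¬ of 1 = 0 (operand ≠ 0)
((P ⊃ Q) ⊃ ¬(((R ∨ P) ⊃ (((S ⊃ P) ∧ (Q ∨ ¬Q)) ∨ ¬R)) ⊃ R)): 1 > 0, so result = 0
((R ⊃ Q) ⊃ ((P ⊃ Q) ⊃ ¬(((R ∨ P) ⊃ (((S ⊃ P) ∧ (Q ∨ ¬Q)) ∨ ¬R)) ⊃ R))): 1 > 0, so result = 0
(S ⊃ ((R ⊃ Q) ⊃ ((P ⊃ Q) ⊃ ¬(((R ∨ P) ⊃ (((S ⊃ P) ∧ (Q ∨ ¬Q)) ∨ ¬R)) ⊃ R)))): 0.44 > 0, so result = 0
(S ⊃ S): 0.44 ≤ 0.44, so result = 1
((S ⊃ ((R ⊃ Q) ⊃ ((P ⊃ Q) ⊃ ¬(((R ∨ P) ⊃ (((S ⊃ P) ∧ (Q ∨ ¬Q)) ∨ ¬R)) ⊃ R)))) ∧ (S ⊃ S)) = min(0, 1) = 0

0.00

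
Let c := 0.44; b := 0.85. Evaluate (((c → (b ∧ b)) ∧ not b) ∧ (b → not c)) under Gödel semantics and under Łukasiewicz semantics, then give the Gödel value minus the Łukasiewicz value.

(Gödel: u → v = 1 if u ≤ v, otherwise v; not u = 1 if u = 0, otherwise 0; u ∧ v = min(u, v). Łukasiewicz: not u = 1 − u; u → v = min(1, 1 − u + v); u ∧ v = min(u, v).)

Gödel evaluation:
  (b ∧ b) = min(0.85, 0.85) = 0.85
  (c → (b ∧ b)): 0.44 ≤ 0.85, so result = 1
  not b: Gödel ¬ of 0.85 = 0 (operand ≠ 0)
  ((c → (b ∧ b)) ∧ not b) = min(1, 0) = 0
  not c: Gödel ¬ of 0.44 = 0 (operand ≠ 0)
  (b → not c): 0.85 > 0, so result = 0
  (((c → (b ∧ b)) ∧ not b) ∧ (b → not c)) = min(0, 0) = 0
  Gödel value = 0
Łukasiewicz evaluation:
  (b ∧ b) = min(0.85, 0.85) = 0.85
  (c → (b ∧ b)): min(1, 1 − 0.44 + 0.85) = 1
  not b: Łukasiewicz ¬ gives 1 − 0.85 = 0.15
  ((c → (b ∧ b)) ∧ not b) = min(1, 0.15) = 0.15
  not c: Łukasiewicz ¬ gives 1 − 0.44 = 0.56
  (b → not c): min(1, 1 − 0.85 + 0.56) = 0.71
  (((c → (b ∧ b)) ∧ not b) ∧ (b → not c)) = min(0.15, 0.71) = 0.15
  Łukasiewicz value = 0.15
Difference: 0 − 0.15 = -0.15

-0.15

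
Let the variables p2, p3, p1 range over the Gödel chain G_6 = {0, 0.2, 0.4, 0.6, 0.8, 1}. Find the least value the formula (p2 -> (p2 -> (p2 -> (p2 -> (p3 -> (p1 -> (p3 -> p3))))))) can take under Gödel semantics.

Every assignment gives 1. For instance at p2 = 0, p3 = 0, p1 = 0:
  (p3 -> p3): 0 ≤ 0, so result = 1
  (p1 -> (p3 -> p3)): 0 ≤ 1, so result = 1
  (p3 -> (p1 -> (p3 -> p3))): 0 ≤ 1, so result = 1
  (p2 -> (p3 -> (p1 -> (p3 -> p3)))): 0 ≤ 1, so result = 1
  (p2 -> (p2 -> (p3 -> (p1 -> (p3 -> p3))))): 0 ≤ 1, so result = 1
  (p2 -> (p2 -> (p2 -> (p3 -> (p1 -> (p3 -> p3)))))): 0 ≤ 1, so result = 1
  (p2 -> (p2 -> (p2 -> (p2 -> (p3 -> (p1 -> (p3 -> p3))))))): 0 ≤ 1, so result = 1
All 216 assignments give value 1 — the formula is a G_6-tautology.

1.00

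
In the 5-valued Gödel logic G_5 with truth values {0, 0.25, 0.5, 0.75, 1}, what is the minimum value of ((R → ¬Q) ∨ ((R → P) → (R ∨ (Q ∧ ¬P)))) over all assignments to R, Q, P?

0.25

The minimum is attained at R = 0.25, Q = 0.25, P = 0.25:
  ¬Q: Gödel ¬ of 0.25 = 0 (operand ≠ 0)
  (R → ¬Q): 0.25 > 0, so result = 0
  (R → P): 0.25 ≤ 0.25, so result = 1
  ¬P: Gödel ¬ of 0.25 = 0 (operand ≠ 0)
  (Q ∧ ¬P) = min(0.25, 0) = 0
  (R ∨ (Q ∧ ¬P)) = max(0.25, 0) = 0.25
  ((R → P) → (R ∨ (Q ∧ ¬P))): 1 > 0.25, so result = 0.25
  ((R → ¬Q) ∨ ((R → P) → (R ∨ (Q ∧ ¬P)))) = max(0, 0.25) = 0.25
Checking all 125 assignments confirms none give a value below 0.25.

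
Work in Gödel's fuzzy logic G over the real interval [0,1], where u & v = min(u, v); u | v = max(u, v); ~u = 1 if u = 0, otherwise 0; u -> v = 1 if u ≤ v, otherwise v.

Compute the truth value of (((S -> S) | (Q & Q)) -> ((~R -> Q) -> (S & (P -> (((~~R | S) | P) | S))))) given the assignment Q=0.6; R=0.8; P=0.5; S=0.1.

0.10

(S -> S): 0.1 ≤ 0.1, so result = 1
(Q & Q) = min(0.6, 0.6) = 0.6
((S -> S) | (Q & Q)) = max(1, 0.6) = 1
~R: Gödel ¬ of 0.8 = 0 (operand ≠ 0)
(~R -> Q): 0 ≤ 0.6, so result = 1
~R: Gödel ¬ of 0.8 = 0 (operand ≠ 0)
~~R: Gödel ¬ of 0 = 1 (operand is 0)
(~~R | S) = max(1, 0.1) = 1
((~~R | S) | P) = max(1, 0.5) = 1
(((~~R | S) | P) | S) = max(1, 0.1) = 1
(P -> (((~~R | S) | P) | S)): 0.5 ≤ 1, so result = 1
(S & (P -> (((~~R | S) | P) | S))) = min(0.1, 1) = 0.1
((~R -> Q) -> (S & (P -> (((~~R | S) | P) | S)))): 1 > 0.1, so result = 0.1
(((S -> S) | (Q & Q)) -> ((~R -> Q) -> (S & (P -> (((~~R | S) | P) | S))))): 1 > 0.1, so result = 0.1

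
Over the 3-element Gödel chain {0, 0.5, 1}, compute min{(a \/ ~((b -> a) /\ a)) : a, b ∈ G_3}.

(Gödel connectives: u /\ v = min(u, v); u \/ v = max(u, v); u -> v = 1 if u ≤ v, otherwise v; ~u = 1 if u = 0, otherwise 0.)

0.50

The minimum is attained at a = 0.5, b = 0:
  (b -> a): 0 ≤ 0.5, so result = 1
  ((b -> a) /\ a) = min(1, 0.5) = 0.5
  ~((b -> a) /\ a): Gödel ¬ of 0.5 = 0 (operand ≠ 0)
  (a \/ ~((b -> a) /\ a)) = max(0.5, 0) = 0.5
Checking all 9 assignments confirms none give a value below 0.50.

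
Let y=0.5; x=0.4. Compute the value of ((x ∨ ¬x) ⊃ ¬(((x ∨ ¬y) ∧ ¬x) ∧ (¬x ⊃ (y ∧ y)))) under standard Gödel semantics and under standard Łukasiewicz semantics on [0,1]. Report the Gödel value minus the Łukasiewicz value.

0.10

Gödel evaluation:
  ¬x: Gödel ¬ of 0.4 = 0 (operand ≠ 0)
  (x ∨ ¬x) = max(0.4, 0) = 0.4
  ¬y: Gödel ¬ of 0.5 = 0 (operand ≠ 0)
  (x ∨ ¬y) = max(0.4, 0) = 0.4
  ¬x: Gödel ¬ of 0.4 = 0 (operand ≠ 0)
  ((x ∨ ¬y) ∧ ¬x) = min(0.4, 0) = 0
  ¬x: Gödel ¬ of 0.4 = 0 (operand ≠ 0)
  (y ∧ y) = min(0.5, 0.5) = 0.5
  (¬x ⊃ (y ∧ y)): 0 ≤ 0.5, so result = 1
  (((x ∨ ¬y) ∧ ¬x) ∧ (¬x ⊃ (y ∧ y))) = min(0, 1) = 0
  ¬(((x ∨ ¬y) ∧ ¬x) ∧ (¬x ⊃ (y ∧ y))): Gödel ¬ of 0 = 1 (operand is 0)
  ((x ∨ ¬x) ⊃ ¬(((x ∨ ¬y) ∧ ¬x) ∧ (¬x ⊃ (y ∧ y)))): 0.4 ≤ 1, so result = 1
  Gödel value = 1
Łukasiewicz evaluation:
  ¬x: Łukasiewicz ¬ gives 1 − 0.4 = 0.6
  (x ∨ ¬x) = max(0.4, 0.6) = 0.6
  ¬y: Łukasiewicz ¬ gives 1 − 0.5 = 0.5
  (x ∨ ¬y) = max(0.4, 0.5) = 0.5
  ¬x: Łukasiewicz ¬ gives 1 − 0.4 = 0.6
  ((x ∨ ¬y) ∧ ¬x) = min(0.5, 0.6) = 0.5
  ¬x: Łukasiewicz ¬ gives 1 − 0.4 = 0.6
  (y ∧ y) = min(0.5, 0.5) = 0.5
  (¬x ⊃ (y ∧ y)): min(1, 1 − 0.6 + 0.5) = 0.9
  (((x ∨ ¬y) ∧ ¬x) ∧ (¬x ⊃ (y ∧ y))) = min(0.5, 0.9) = 0.5
  ¬(((x ∨ ¬y) ∧ ¬x) ∧ (¬x ⊃ (y ∧ y))): Łukasiewicz ¬ gives 1 − 0.5 = 0.5
  ((x ∨ ¬x) ⊃ ¬(((x ∨ ¬y) ∧ ¬x) ∧ (¬x ⊃ (y ∧ y)))): min(1, 1 − 0.6 + 0.5) = 0.9
  Łukasiewicz value = 0.9
Difference: 1 − 0.9 = 0.10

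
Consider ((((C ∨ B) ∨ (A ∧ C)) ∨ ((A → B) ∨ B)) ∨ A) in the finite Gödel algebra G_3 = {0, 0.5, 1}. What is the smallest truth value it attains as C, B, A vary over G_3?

The minimum is attained at C = 0, B = 0, A = 0.5:
  (C ∨ B) = max(0, 0) = 0
  (A ∧ C) = min(0.5, 0) = 0
  ((C ∨ B) ∨ (A ∧ C)) = max(0, 0) = 0
  (A → B): 0.5 > 0, so result = 0
  ((A → B) ∨ B) = max(0, 0) = 0
  (((C ∨ B) ∨ (A ∧ C)) ∨ ((A → B) ∨ B)) = max(0, 0) = 0
  ((((C ∨ B) ∨ (A ∧ C)) ∨ ((A → B) ∨ B)) ∨ A) = max(0, 0.5) = 0.5
Checking all 27 assignments confirms none give a value below 0.50.

0.50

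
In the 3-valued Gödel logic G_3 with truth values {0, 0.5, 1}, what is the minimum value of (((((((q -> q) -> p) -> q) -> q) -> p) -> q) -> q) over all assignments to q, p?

The minimum is attained at q = 0.5, p = 0:
  (q -> q): 0.5 ≤ 0.5, so result = 1
  ((q -> q) -> p): 1 > 0, so result = 0
  (((q -> q) -> p) -> q): 0 ≤ 0.5, so result = 1
  ((((q -> q) -> p) -> q) -> q): 1 > 0.5, so result = 0.5
  (((((q -> q) -> p) -> q) -> q) -> p): 0.5 > 0, so result = 0
  ((((((q -> q) -> p) -> q) -> q) -> p) -> q): 0 ≤ 0.5, so result = 1
  (((((((q -> q) -> p) -> q) -> q) -> p) -> q) -> q): 1 > 0.5, so result = 0.5
Checking all 9 assignments confirms none give a value below 0.50.

0.50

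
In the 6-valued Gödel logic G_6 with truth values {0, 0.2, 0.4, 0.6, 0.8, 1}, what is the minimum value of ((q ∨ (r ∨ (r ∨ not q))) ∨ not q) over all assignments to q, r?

0.20

The minimum is attained at q = 0.2, r = 0:
  not q: Gödel ¬ of 0.2 = 0 (operand ≠ 0)
  (r ∨ not q) = max(0, 0) = 0
  (r ∨ (r ∨ not q)) = max(0, 0) = 0
  (q ∨ (r ∨ (r ∨ not q))) = max(0.2, 0) = 0.2
  not q: Gödel ¬ of 0.2 = 0 (operand ≠ 0)
  ((q ∨ (r ∨ (r ∨ not q))) ∨ not q) = max(0.2, 0) = 0.2
Checking all 36 assignments confirms none give a value below 0.20.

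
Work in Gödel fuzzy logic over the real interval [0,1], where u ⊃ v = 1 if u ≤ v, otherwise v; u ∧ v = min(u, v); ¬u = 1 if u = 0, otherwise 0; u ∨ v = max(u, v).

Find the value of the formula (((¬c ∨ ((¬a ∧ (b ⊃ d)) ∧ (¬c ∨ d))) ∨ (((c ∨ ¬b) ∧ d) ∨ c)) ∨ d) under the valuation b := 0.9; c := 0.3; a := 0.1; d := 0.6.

¬c: Gödel ¬ of 0.3 = 0 (operand ≠ 0)
¬a: Gödel ¬ of 0.1 = 0 (operand ≠ 0)
(b ⊃ d): 0.9 > 0.6, so result = 0.6
(¬a ∧ (b ⊃ d)) = min(0, 0.6) = 0
¬c: Gödel ¬ of 0.3 = 0 (operand ≠ 0)
(¬c ∨ d) = max(0, 0.6) = 0.6
((¬a ∧ (b ⊃ d)) ∧ (¬c ∨ d)) = min(0, 0.6) = 0
(¬c ∨ ((¬a ∧ (b ⊃ d)) ∧ (¬c ∨ d))) = max(0, 0) = 0
¬b: Gödel ¬ of 0.9 = 0 (operand ≠ 0)
(c ∨ ¬b) = max(0.3, 0) = 0.3
((c ∨ ¬b) ∧ d) = min(0.3, 0.6) = 0.3
(((c ∨ ¬b) ∧ d) ∨ c) = max(0.3, 0.3) = 0.3
((¬c ∨ ((¬a ∧ (b ⊃ d)) ∧ (¬c ∨ d))) ∨ (((c ∨ ¬b) ∧ d) ∨ c)) = max(0, 0.3) = 0.3
(((¬c ∨ ((¬a ∧ (b ⊃ d)) ∧ (¬c ∨ d))) ∨ (((c ∨ ¬b) ∧ d) ∨ c)) ∨ d) = max(0.3, 0.6) = 0.6

0.60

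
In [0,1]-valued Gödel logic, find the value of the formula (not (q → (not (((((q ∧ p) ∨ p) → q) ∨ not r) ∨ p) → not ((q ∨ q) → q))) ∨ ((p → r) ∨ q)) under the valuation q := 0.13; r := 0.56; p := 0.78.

(q ∧ p) = min(0.13, 0.78) = 0.13
((q ∧ p) ∨ p) = max(0.13, 0.78) = 0.78
(((q ∧ p) ∨ p) → q): 0.78 > 0.13, so result = 0.13
not r: Gödel ¬ of 0.56 = 0 (operand ≠ 0)
((((q ∧ p) ∨ p) → q) ∨ not r) = max(0.13, 0) = 0.13
(((((q ∧ p) ∨ p) → q) ∨ not r) ∨ p) = max(0.13, 0.78) = 0.78
not (((((q ∧ p) ∨ p) → q) ∨ not r) ∨ p): Gödel ¬ of 0.78 = 0 (operand ≠ 0)
(q ∨ q) = max(0.13, 0.13) = 0.13
((q ∨ q) → q): 0.13 ≤ 0.13, so result = 1
not ((q ∨ q) → q): Gödel ¬ of 1 = 0 (operand ≠ 0)
(not (((((q ∧ p) ∨ p) → q) ∨ not r) ∨ p) → not ((q ∨ q) → q)): 0 ≤ 0, so result = 1
(q → (not (((((q ∧ p) ∨ p) → q) ∨ not r) ∨ p) → not ((q ∨ q) → q))): 0.13 ≤ 1, so result = 1
not (q → (not (((((q ∧ p) ∨ p) → q) ∨ not r) ∨ p) → not ((q ∨ q) → q))): Gödel ¬ of 1 = 0 (operand ≠ 0)
(p → r): 0.78 > 0.56, so result = 0.56
((p → r) ∨ q) = max(0.56, 0.13) = 0.56
(not (q → (not (((((q ∧ p) ∨ p) → q) ∨ not r) ∨ p) → not ((q ∨ q) → q))) ∨ ((p → r) ∨ q)) = max(0, 0.56) = 0.56

0.56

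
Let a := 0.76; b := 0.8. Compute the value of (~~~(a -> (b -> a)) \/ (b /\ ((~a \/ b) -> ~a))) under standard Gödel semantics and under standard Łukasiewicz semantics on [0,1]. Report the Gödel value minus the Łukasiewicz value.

Gödel evaluation:
  (b -> a): 0.8 > 0.76, so result = 0.76
  (a -> (b -> a)): 0.76 ≤ 0.76, so result = 1
  ~(a -> (b -> a)): Gödel ¬ of 1 = 0 (operand ≠ 0)
  ~~(a -> (b -> a)): Gödel ¬ of 0 = 1 (operand is 0)
  ~~~(a -> (b -> a)): Gödel ¬ of 1 = 0 (operand ≠ 0)
  ~a: Gödel ¬ of 0.76 = 0 (operand ≠ 0)
  (~a \/ b) = max(0, 0.8) = 0.8
  ~a: Gödel ¬ of 0.76 = 0 (operand ≠ 0)
  ((~a \/ b) -> ~a): 0.8 > 0, so result = 0
  (b /\ ((~a \/ b) -> ~a)) = min(0.8, 0) = 0
  (~~~(a -> (b -> a)) \/ (b /\ ((~a \/ b) -> ~a))) = max(0, 0) = 0
  Gödel value = 0
Łukasiewicz evaluation:
  (b -> a): min(1, 1 − 0.8 + 0.76) = 0.96
  (a -> (b -> a)): min(1, 1 − 0.76 + 0.96) = 1
  ~(a -> (b -> a)): Łukasiewicz ¬ gives 1 − 1 = 0
  ~~(a -> (b -> a)): Łukasiewicz ¬ gives 1 − 0 = 1
  ~~~(a -> (b -> a)): Łukasiewicz ¬ gives 1 − 1 = 0
  ~a: Łukasiewicz ¬ gives 1 − 0.76 = 0.24
  (~a \/ b) = max(0.24, 0.8) = 0.8
  ~a: Łukasiewicz ¬ gives 1 − 0.76 = 0.24
  ((~a \/ b) -> ~a): min(1, 1 − 0.8 + 0.24) = 0.44
  (b /\ ((~a \/ b) -> ~a)) = min(0.8, 0.44) = 0.44
  (~~~(a -> (b -> a)) \/ (b /\ ((~a \/ b) -> ~a))) = max(0, 0.44) = 0.44
  Łukasiewicz value = 0.44
Difference: 0 − 0.44 = -0.44

-0.44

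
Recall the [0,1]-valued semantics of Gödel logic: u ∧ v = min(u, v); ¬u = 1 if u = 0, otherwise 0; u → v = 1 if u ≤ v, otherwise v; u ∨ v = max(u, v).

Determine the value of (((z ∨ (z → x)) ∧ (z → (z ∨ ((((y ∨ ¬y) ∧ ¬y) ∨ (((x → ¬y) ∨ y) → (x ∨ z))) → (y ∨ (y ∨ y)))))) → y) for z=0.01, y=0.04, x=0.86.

(z → x): 0.01 ≤ 0.86, so result = 1
(z ∨ (z → x)) = max(0.01, 1) = 1
¬y: Gödel ¬ of 0.04 = 0 (operand ≠ 0)
(y ∨ ¬y) = max(0.04, 0) = 0.04
¬y: Gödel ¬ of 0.04 = 0 (operand ≠ 0)
((y ∨ ¬y) ∧ ¬y) = min(0.04, 0) = 0
¬y: Gödel ¬ of 0.04 = 0 (operand ≠ 0)
(x → ¬y): 0.86 > 0, so result = 0
((x → ¬y) ∨ y) = max(0, 0.04) = 0.04
(x ∨ z) = max(0.86, 0.01) = 0.86
(((x → ¬y) ∨ y) → (x ∨ z)): 0.04 ≤ 0.86, so result = 1
(((y ∨ ¬y) ∧ ¬y) ∨ (((x → ¬y) ∨ y) → (x ∨ z))) = max(0, 1) = 1
(y ∨ y) = max(0.04, 0.04) = 0.04
(y ∨ (y ∨ y)) = max(0.04, 0.04) = 0.04
((((y ∨ ¬y) ∧ ¬y) ∨ (((x → ¬y) ∨ y) → (x ∨ z))) → (y ∨ (y ∨ y))): 1 > 0.04, so result = 0.04
(z ∨ ((((y ∨ ¬y) ∧ ¬y) ∨ (((x → ¬y) ∨ y) → (x ∨ z))) → (y ∨ (y ∨ y)))) = max(0.01, 0.04) = 0.04
(z → (z ∨ ((((y ∨ ¬y) ∧ ¬y) ∨ (((x → ¬y) ∨ y) → (x ∨ z))) → (y ∨ (y ∨ y))))): 0.01 ≤ 0.04, so result = 1
((z ∨ (z → x)) ∧ (z → (z ∨ ((((y ∨ ¬y) ∧ ¬y) ∨ (((x → ¬y) ∨ y) → (x ∨ z))) → (y ∨ (y ∨ y)))))) = min(1, 1) = 1
(((z ∨ (z → x)) ∧ (z → (z ∨ ((((y ∨ ¬y) ∧ ¬y) ∨ (((x → ¬y) ∨ y) → (x ∨ z))) → (y ∨ (y ∨ y)))))) → y): 1 > 0.04, so result = 0.04

0.04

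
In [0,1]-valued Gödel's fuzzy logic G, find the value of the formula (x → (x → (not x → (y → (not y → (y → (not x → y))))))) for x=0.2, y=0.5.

1.00

not x: Gödel ¬ of 0.2 = 0 (operand ≠ 0)
not y: Gödel ¬ of 0.5 = 0 (operand ≠ 0)
not x: Gödel ¬ of 0.2 = 0 (operand ≠ 0)
(not x → y): 0 ≤ 0.5, so result = 1
(y → (not x → y)): 0.5 ≤ 1, so result = 1
(not y → (y → (not x → y))): 0 ≤ 1, so result = 1
(y → (not y → (y → (not x → y)))): 0.5 ≤ 1, so result = 1
(not x → (y → (not y → (y → (not x → y))))): 0 ≤ 1, so result = 1
(x → (not x → (y → (not y → (y → (not x → y)))))): 0.2 ≤ 1, so result = 1
(x → (x → (not x → (y → (not y → (y → (not x → y))))))): 0.2 ≤ 1, so result = 1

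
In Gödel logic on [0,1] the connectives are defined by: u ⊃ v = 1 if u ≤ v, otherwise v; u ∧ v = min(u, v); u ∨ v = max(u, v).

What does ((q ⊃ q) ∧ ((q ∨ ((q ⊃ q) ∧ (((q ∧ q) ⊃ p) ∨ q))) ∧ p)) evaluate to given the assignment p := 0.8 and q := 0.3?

(q ⊃ q): 0.3 ≤ 0.3, so result = 1
(q ⊃ q): 0.3 ≤ 0.3, so result = 1
(q ∧ q) = min(0.3, 0.3) = 0.3
((q ∧ q) ⊃ p): 0.3 ≤ 0.8, so result = 1
(((q ∧ q) ⊃ p) ∨ q) = max(1, 0.3) = 1
((q ⊃ q) ∧ (((q ∧ q) ⊃ p) ∨ q)) = min(1, 1) = 1
(q ∨ ((q ⊃ q) ∧ (((q ∧ q) ⊃ p) ∨ q))) = max(0.3, 1) = 1
((q ∨ ((q ⊃ q) ∧ (((q ∧ q) ⊃ p) ∨ q))) ∧ p) = min(1, 0.8) = 0.8
((q ⊃ q) ∧ ((q ∨ ((q ⊃ q) ∧ (((q ∧ q) ⊃ p) ∨ q))) ∧ p)) = min(1, 0.8) = 0.8

0.80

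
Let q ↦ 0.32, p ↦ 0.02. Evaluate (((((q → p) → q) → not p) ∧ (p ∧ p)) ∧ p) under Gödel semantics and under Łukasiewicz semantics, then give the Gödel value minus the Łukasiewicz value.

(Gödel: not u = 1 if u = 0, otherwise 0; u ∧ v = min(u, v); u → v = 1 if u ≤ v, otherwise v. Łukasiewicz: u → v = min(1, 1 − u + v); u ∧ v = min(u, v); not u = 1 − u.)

Gödel evaluation:
  (q → p): 0.32 > 0.02, so result = 0.02
  ((q → p) → q): 0.02 ≤ 0.32, so result = 1
  not p: Gödel ¬ of 0.02 = 0 (operand ≠ 0)
  (((q → p) → q) → not p): 1 > 0, so result = 0
  (p ∧ p) = min(0.02, 0.02) = 0.02
  ((((q → p) → q) → not p) ∧ (p ∧ p)) = min(0, 0.02) = 0
  (((((q → p) → q) → not p) ∧ (p ∧ p)) ∧ p) = min(0, 0.02) = 0
  Gödel value = 0
Łukasiewicz evaluation:
  (q → p): min(1, 1 − 0.32 + 0.02) = 0.7
  ((q → p) → q): min(1, 1 − 0.7 + 0.32) = 0.62
  not p: Łukasiewicz ¬ gives 1 − 0.02 = 0.98
  (((q → p) → q) → not p): min(1, 1 − 0.62 + 0.98) = 1
  (p ∧ p) = min(0.02, 0.02) = 0.02
  ((((q → p) → q) → not p) ∧ (p ∧ p)) = min(1, 0.02) = 0.02
  (((((q → p) → q) → not p) ∧ (p ∧ p)) ∧ p) = min(0.02, 0.02) = 0.02
  Łukasiewicz value = 0.02
Difference: 0 − 0.02 = -0.02

-0.02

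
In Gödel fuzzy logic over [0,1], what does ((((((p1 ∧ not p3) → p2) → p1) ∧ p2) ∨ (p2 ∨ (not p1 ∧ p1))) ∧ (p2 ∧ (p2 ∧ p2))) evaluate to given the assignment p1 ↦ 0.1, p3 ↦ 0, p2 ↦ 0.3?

not p3: Gödel ¬ of 0 = 1 (operand is 0)
(p1 ∧ not p3) = min(0.1, 1) = 0.1
((p1 ∧ not p3) → p2): 0.1 ≤ 0.3, so result = 1
(((p1 ∧ not p3) → p2) → p1): 1 > 0.1, so result = 0.1
((((p1 ∧ not p3) → p2) → p1) ∧ p2) = min(0.1, 0.3) = 0.1
not p1: Gödel ¬ of 0.1 = 0 (operand ≠ 0)
(not p1 ∧ p1) = min(0, 0.1) = 0
(p2 ∨ (not p1 ∧ p1)) = max(0.3, 0) = 0.3
(((((p1 ∧ not p3) → p2) → p1) ∧ p2) ∨ (p2 ∨ (not p1 ∧ p1))) = max(0.1, 0.3) = 0.3
(p2 ∧ p2) = min(0.3, 0.3) = 0.3
(p2 ∧ (p2 ∧ p2)) = min(0.3, 0.3) = 0.3
((((((p1 ∧ not p3) → p2) → p1) ∧ p2) ∨ (p2 ∨ (not p1 ∧ p1))) ∧ (p2 ∧ (p2 ∧ p2))) = min(0.3, 0.3) = 0.3

0.30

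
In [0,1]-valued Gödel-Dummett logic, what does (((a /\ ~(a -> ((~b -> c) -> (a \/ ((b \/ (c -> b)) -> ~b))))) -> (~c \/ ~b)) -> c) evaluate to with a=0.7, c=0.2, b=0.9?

0.20

~b: Gödel ¬ of 0.9 = 0 (operand ≠ 0)
(~b -> c): 0 ≤ 0.2, so result = 1
(c -> b): 0.2 ≤ 0.9, so result = 1
(b \/ (c -> b)) = max(0.9, 1) = 1
~b: Gödel ¬ of 0.9 = 0 (operand ≠ 0)
((b \/ (c -> b)) -> ~b): 1 > 0, so result = 0
(a \/ ((b \/ (c -> b)) -> ~b)) = max(0.7, 0) = 0.7
((~b -> c) -> (a \/ ((b \/ (c -> b)) -> ~b))): 1 > 0.7, so result = 0.7
(a -> ((~b -> c) -> (a \/ ((b \/ (c -> b)) -> ~b)))): 0.7 ≤ 0.7, so result = 1
~(a -> ((~b -> c) -> (a \/ ((b \/ (c -> b)) -> ~b)))): Gödel ¬ of 1 = 0 (operand ≠ 0)
(a /\ ~(a -> ((~b -> c) -> (a \/ ((b \/ (c -> b)) -> ~b))))) = min(0.7, 0) = 0
~c: Gödel ¬ of 0.2 = 0 (operand ≠ 0)
~b: Gödel ¬ of 0.9 = 0 (operand ≠ 0)
(~c \/ ~b) = max(0, 0) = 0
((a /\ ~(a -> ((~b -> c) -> (a \/ ((b \/ (c -> b)) -> ~b))))) -> (~c \/ ~b)): 0 ≤ 0, so result = 1
(((a /\ ~(a -> ((~b -> c) -> (a \/ ((b \/ (c -> b)) -> ~b))))) -> (~c \/ ~b)) -> c): 1 > 0.2, so result = 0.2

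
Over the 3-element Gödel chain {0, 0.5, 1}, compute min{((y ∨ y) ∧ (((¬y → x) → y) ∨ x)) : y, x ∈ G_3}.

0.00

The minimum is attained at y = 0, x = 0:
  (y ∨ y) = max(0, 0) = 0
  ¬y: Gödel ¬ of 0 = 1 (operand is 0)
  (¬y → x): 1 > 0, so result = 0
  ((¬y → x) → y): 0 ≤ 0, so result = 1
  (((¬y → x) → y) ∨ x) = max(1, 0) = 1
  ((y ∨ y) ∧ (((¬y → x) → y) ∨ x)) = min(0, 1) = 0
Checking all 9 assignments confirms none give a value below 0.00.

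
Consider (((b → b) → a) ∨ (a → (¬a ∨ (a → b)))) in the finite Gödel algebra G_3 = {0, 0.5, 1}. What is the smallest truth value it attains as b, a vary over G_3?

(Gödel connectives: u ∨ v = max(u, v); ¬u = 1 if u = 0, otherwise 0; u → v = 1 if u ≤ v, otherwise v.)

0.50

The minimum is attained at b = 0, a = 0.5:
  (b → b): 0 ≤ 0, so result = 1
  ((b → b) → a): 1 > 0.5, so result = 0.5
  ¬a: Gödel ¬ of 0.5 = 0 (operand ≠ 0)
  (a → b): 0.5 > 0, so result = 0
  (¬a ∨ (a → b)) = max(0, 0) = 0
  (a → (¬a ∨ (a → b))): 0.5 > 0, so result = 0
  (((b → b) → a) ∨ (a → (¬a ∨ (a → b)))) = max(0.5, 0) = 0.5
Checking all 9 assignments confirms none give a value below 0.50.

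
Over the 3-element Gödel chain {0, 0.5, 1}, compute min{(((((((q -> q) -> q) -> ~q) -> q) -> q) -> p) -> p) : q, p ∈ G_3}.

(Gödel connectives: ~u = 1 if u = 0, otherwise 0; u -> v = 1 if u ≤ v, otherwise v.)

0.50

The minimum is attained at q = 0.5, p = 0.5:
  (q -> q): 0.5 ≤ 0.5, so result = 1
  ((q -> q) -> q): 1 > 0.5, so result = 0.5
  ~q: Gödel ¬ of 0.5 = 0 (operand ≠ 0)
  (((q -> q) -> q) -> ~q): 0.5 > 0, so result = 0
  ((((q -> q) -> q) -> ~q) -> q): 0 ≤ 0.5, so result = 1
  (((((q -> q) -> q) -> ~q) -> q) -> q): 1 > 0.5, so result = 0.5
  ((((((q -> q) -> q) -> ~q) -> q) -> q) -> p): 0.5 ≤ 0.5, so result = 1
  (((((((q -> q) -> q) -> ~q) -> q) -> q) -> p) -> p): 1 > 0.5, so result = 0.5
Checking all 9 assignments confirms none give a value below 0.50.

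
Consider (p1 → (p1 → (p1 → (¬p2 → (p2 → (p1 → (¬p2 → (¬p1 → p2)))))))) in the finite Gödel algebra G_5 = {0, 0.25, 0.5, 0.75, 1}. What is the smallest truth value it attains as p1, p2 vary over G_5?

Every assignment gives 1. For instance at p1 = 0, p2 = 0:
  ¬p2: Gödel ¬ of 0 = 1 (operand is 0)
  ¬p2: Gödel ¬ of 0 = 1 (operand is 0)
  ¬p1: Gödel ¬ of 0 = 1 (operand is 0)
  (¬p1 → p2): 1 > 0, so result = 0
  (¬p2 → (¬p1 → p2)): 1 > 0, so result = 0
  (p1 → (¬p2 → (¬p1 → p2))): 0 ≤ 0, so result = 1
  (p2 → (p1 → (¬p2 → (¬p1 → p2)))): 0 ≤ 1, so result = 1
  (¬p2 → (p2 → (p1 → (¬p2 → (¬p1 → p2))))): 1 ≤ 1, so result = 1
  (p1 → (¬p2 → (p2 → (p1 → (¬p2 → (¬p1 → p2)))))): 0 ≤ 1, so result = 1
  (p1 → (p1 → (¬p2 → (p2 → (p1 → (¬p2 → (¬p1 → p2))))))): 0 ≤ 1, so result = 1
  (p1 → (p1 → (p1 → (¬p2 → (p2 → (p1 → (¬p2 → (¬p1 → p2)))))))): 0 ≤ 1, so result = 1
All 25 assignments give value 1 — the formula is a G_5-tautology.

1.00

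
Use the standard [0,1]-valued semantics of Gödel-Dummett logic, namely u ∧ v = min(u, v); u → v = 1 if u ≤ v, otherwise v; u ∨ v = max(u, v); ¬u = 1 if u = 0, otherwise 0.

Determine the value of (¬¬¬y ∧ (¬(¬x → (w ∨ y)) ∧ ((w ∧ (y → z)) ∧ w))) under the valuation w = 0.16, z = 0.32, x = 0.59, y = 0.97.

¬y: Gödel ¬ of 0.97 = 0 (operand ≠ 0)
¬¬y: Gödel ¬ of 0 = 1 (operand is 0)
¬¬¬y: Gödel ¬ of 1 = 0 (operand ≠ 0)
¬x: Gödel ¬ of 0.59 = 0 (operand ≠ 0)
(w ∨ y) = max(0.16, 0.97) = 0.97
(¬x → (w ∨ y)): 0 ≤ 0.97, so result = 1
¬(¬x → (w ∨ y)): Gödel ¬ of 1 = 0 (operand ≠ 0)
(y → z): 0.97 > 0.32, so result = 0.32
(w ∧ (y → z)) = min(0.16, 0.32) = 0.16
((w ∧ (y → z)) ∧ w) = min(0.16, 0.16) = 0.16
(¬(¬x → (w ∨ y)) ∧ ((w ∧ (y → z)) ∧ w)) = min(0, 0.16) = 0
(¬¬¬y ∧ (¬(¬x → (w ∨ y)) ∧ ((w ∧ (y → z)) ∧ w))) = min(0, 0) = 0

0.00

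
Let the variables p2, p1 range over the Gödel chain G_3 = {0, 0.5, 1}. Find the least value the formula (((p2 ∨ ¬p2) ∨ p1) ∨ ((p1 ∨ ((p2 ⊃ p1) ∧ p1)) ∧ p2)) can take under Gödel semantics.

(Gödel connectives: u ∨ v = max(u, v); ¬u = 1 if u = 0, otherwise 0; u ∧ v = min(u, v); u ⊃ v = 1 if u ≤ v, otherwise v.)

0.50

The minimum is attained at p2 = 0.5, p1 = 0:
  ¬p2: Gödel ¬ of 0.5 = 0 (operand ≠ 0)
  (p2 ∨ ¬p2) = max(0.5, 0) = 0.5
  ((p2 ∨ ¬p2) ∨ p1) = max(0.5, 0) = 0.5
  (p2 ⊃ p1): 0.5 > 0, so result = 0
  ((p2 ⊃ p1) ∧ p1) = min(0, 0) = 0
  (p1 ∨ ((p2 ⊃ p1) ∧ p1)) = max(0, 0) = 0
  ((p1 ∨ ((p2 ⊃ p1) ∧ p1)) ∧ p2) = min(0, 0.5) = 0
  (((p2 ∨ ¬p2) ∨ p1) ∨ ((p1 ∨ ((p2 ⊃ p1) ∧ p1)) ∧ p2)) = max(0.5, 0) = 0.5
Checking all 9 assignments confirms none give a value below 0.50.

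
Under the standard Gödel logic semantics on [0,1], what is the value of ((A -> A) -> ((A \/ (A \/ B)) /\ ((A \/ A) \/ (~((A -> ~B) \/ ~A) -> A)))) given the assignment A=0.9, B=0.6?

(A -> A): 0.9 ≤ 0.9, so result = 1
(A \/ B) = max(0.9, 0.6) = 0.9
(A \/ (A \/ B)) = max(0.9, 0.9) = 0.9
(A \/ A) = max(0.9, 0.9) = 0.9
~B: Gödel ¬ of 0.6 = 0 (operand ≠ 0)
(A -> ~B): 0.9 > 0, so result = 0
~A: Gödel ¬ of 0.9 = 0 (operand ≠ 0)
((A -> ~B) \/ ~A) = max(0, 0) = 0
~((A -> ~B) \/ ~A): Gödel ¬ of 0 = 1 (operand is 0)
(~((A -> ~B) \/ ~A) -> A): 1 > 0.9, so result = 0.9
((A \/ A) \/ (~((A -> ~B) \/ ~A) -> A)) = max(0.9, 0.9) = 0.9
((A \/ (A \/ B)) /\ ((A \/ A) \/ (~((A -> ~B) \/ ~A) -> A))) = min(0.9, 0.9) = 0.9
((A -> A) -> ((A \/ (A \/ B)) /\ ((A \/ A) \/ (~((A -> ~B) \/ ~A) -> A)))): 1 > 0.9, so result = 0.9

0.90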